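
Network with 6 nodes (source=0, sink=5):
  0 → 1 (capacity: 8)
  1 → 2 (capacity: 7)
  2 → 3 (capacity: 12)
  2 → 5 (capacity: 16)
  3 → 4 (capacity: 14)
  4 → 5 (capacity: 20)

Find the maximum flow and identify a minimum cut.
Max flow = 7, Min cut edges: (1,2)

Maximum flow: 7
Minimum cut: (1,2)
Partition: S = [0, 1], T = [2, 3, 4, 5]

Max-flow min-cut theorem verified: both equal 7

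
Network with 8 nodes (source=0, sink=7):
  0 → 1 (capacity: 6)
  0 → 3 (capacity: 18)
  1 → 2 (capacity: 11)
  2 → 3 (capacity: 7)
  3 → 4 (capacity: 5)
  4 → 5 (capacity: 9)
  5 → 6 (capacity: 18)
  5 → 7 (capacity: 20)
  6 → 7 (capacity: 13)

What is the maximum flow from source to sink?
Maximum flow = 5

Max flow: 5

Flow assignment:
  0 → 1: 5/6
  1 → 2: 5/11
  2 → 3: 5/7
  3 → 4: 5/5
  4 → 5: 5/9
  5 → 7: 5/20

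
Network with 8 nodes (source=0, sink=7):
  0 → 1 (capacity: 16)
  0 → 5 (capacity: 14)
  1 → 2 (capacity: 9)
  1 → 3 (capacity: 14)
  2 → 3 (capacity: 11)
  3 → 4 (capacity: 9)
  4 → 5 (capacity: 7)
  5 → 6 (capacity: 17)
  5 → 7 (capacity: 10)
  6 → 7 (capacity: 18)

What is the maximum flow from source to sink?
Maximum flow = 21

Max flow: 21

Flow assignment:
  0 → 1: 7/16
  0 → 5: 14/14
  1 → 3: 7/14
  3 → 4: 7/9
  4 → 5: 7/7
  5 → 6: 11/17
  5 → 7: 10/10
  6 → 7: 11/18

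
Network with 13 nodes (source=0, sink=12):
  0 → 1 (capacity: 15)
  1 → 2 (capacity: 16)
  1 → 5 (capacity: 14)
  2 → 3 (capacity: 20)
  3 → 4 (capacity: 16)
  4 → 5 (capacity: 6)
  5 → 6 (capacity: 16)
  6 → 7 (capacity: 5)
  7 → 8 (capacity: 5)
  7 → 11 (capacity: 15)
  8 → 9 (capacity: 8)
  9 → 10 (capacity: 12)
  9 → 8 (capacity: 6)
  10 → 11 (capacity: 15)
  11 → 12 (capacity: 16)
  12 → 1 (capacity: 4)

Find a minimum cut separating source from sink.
Min cut value = 5, edges: (6,7)

Min cut value: 5
Partition: S = [0, 1, 2, 3, 4, 5, 6], T = [7, 8, 9, 10, 11, 12]
Cut edges: (6,7)

By max-flow min-cut theorem, max flow = min cut = 5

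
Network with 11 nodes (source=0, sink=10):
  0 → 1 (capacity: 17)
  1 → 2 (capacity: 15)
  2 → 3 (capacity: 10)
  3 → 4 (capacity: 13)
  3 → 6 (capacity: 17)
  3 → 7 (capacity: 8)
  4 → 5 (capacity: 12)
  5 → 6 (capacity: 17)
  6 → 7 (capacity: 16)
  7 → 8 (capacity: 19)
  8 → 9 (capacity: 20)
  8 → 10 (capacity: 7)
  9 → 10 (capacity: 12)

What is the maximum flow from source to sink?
Maximum flow = 10

Max flow: 10

Flow assignment:
  0 → 1: 10/17
  1 → 2: 10/15
  2 → 3: 10/10
  3 → 6: 2/17
  3 → 7: 8/8
  6 → 7: 2/16
  7 → 8: 10/19
  8 → 9: 3/20
  8 → 10: 7/7
  9 → 10: 3/12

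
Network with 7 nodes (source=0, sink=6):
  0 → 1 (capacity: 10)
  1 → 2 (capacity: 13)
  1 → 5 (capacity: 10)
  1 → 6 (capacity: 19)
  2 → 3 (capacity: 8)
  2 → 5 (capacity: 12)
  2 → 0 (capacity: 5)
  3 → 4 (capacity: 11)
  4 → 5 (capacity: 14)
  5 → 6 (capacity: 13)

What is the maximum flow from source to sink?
Maximum flow = 10

Max flow: 10

Flow assignment:
  0 → 1: 10/10
  1 → 6: 10/19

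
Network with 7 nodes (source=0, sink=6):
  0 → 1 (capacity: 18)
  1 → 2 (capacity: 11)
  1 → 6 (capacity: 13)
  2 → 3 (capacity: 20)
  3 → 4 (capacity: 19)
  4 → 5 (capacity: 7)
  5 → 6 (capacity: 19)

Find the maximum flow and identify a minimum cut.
Max flow = 18, Min cut edges: (0,1)

Maximum flow: 18
Minimum cut: (0,1)
Partition: S = [0], T = [1, 2, 3, 4, 5, 6]

Max-flow min-cut theorem verified: both equal 18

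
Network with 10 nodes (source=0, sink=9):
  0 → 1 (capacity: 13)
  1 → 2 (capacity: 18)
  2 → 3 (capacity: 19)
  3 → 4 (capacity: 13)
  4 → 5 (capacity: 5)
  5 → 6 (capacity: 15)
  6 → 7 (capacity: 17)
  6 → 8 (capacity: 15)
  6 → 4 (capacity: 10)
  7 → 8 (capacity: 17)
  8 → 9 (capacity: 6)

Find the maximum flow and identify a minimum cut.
Max flow = 5, Min cut edges: (4,5)

Maximum flow: 5
Minimum cut: (4,5)
Partition: S = [0, 1, 2, 3, 4], T = [5, 6, 7, 8, 9]

Max-flow min-cut theorem verified: both equal 5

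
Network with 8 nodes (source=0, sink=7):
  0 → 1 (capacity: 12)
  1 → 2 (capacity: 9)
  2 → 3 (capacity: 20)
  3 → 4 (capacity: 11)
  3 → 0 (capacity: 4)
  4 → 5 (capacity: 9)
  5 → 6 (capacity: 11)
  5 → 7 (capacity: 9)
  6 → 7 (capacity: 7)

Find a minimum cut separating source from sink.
Min cut value = 9, edges: (4,5)

Min cut value: 9
Partition: S = [0, 1, 2, 3, 4], T = [5, 6, 7]
Cut edges: (4,5)

By max-flow min-cut theorem, max flow = min cut = 9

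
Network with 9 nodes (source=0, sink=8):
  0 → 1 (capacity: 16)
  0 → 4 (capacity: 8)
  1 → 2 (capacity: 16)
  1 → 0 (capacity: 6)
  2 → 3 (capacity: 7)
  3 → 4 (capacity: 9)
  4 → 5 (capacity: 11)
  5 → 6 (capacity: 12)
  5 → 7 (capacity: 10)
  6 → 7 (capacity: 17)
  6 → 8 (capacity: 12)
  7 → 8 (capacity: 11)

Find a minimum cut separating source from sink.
Min cut value = 11, edges: (4,5)

Min cut value: 11
Partition: S = [0, 1, 2, 3, 4], T = [5, 6, 7, 8]
Cut edges: (4,5)

By max-flow min-cut theorem, max flow = min cut = 11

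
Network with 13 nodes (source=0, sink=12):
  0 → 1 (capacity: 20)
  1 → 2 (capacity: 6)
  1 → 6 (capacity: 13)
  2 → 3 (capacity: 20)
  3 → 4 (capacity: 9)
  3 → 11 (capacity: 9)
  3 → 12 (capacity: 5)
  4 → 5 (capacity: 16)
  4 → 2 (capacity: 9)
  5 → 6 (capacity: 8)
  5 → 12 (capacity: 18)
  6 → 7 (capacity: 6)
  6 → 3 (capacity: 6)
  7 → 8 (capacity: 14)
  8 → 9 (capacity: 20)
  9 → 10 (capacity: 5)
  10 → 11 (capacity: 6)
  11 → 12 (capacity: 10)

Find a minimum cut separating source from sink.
Min cut value = 17, edges: (1,2), (6,3), (9,10)

Min cut value: 17
Partition: S = [0, 1, 6, 7, 8, 9], T = [2, 3, 4, 5, 10, 11, 12]
Cut edges: (1,2), (6,3), (9,10)

By max-flow min-cut theorem, max flow = min cut = 17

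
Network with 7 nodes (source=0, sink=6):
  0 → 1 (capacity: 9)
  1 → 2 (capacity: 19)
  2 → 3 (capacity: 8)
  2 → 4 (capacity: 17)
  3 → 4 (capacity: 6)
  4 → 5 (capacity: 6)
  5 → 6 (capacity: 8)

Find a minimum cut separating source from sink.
Min cut value = 6, edges: (4,5)

Min cut value: 6
Partition: S = [0, 1, 2, 3, 4], T = [5, 6]
Cut edges: (4,5)

By max-flow min-cut theorem, max flow = min cut = 6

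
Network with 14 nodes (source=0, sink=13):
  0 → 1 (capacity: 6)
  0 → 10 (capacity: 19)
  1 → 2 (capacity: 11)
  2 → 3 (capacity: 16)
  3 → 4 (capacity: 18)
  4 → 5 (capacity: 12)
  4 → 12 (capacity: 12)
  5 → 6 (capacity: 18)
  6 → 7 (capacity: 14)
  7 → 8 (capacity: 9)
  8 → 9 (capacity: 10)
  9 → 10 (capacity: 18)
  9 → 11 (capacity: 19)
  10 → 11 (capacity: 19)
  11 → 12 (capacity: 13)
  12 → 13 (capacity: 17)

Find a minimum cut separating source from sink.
Min cut value = 17, edges: (12,13)

Min cut value: 17
Partition: S = [0, 1, 2, 3, 4, 5, 6, 7, 8, 9, 10, 11, 12], T = [13]
Cut edges: (12,13)

By max-flow min-cut theorem, max flow = min cut = 17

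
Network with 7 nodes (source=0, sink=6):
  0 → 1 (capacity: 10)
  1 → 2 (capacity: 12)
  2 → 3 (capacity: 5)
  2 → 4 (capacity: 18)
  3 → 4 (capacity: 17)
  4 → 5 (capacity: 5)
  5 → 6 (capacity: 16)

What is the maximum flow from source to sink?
Maximum flow = 5

Max flow: 5

Flow assignment:
  0 → 1: 5/10
  1 → 2: 5/12
  2 → 4: 5/18
  4 → 5: 5/5
  5 → 6: 5/16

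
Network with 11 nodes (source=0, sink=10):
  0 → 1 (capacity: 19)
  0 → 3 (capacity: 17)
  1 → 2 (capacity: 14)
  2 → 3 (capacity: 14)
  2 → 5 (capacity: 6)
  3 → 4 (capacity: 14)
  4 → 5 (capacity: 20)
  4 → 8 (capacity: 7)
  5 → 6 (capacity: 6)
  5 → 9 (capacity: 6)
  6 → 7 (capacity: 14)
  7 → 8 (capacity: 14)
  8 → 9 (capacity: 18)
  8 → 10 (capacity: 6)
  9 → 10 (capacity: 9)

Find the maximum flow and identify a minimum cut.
Max flow = 15, Min cut edges: (8,10), (9,10)

Maximum flow: 15
Minimum cut: (8,10), (9,10)
Partition: S = [0, 1, 2, 3, 4, 5, 6, 7, 8, 9], T = [10]

Max-flow min-cut theorem verified: both equal 15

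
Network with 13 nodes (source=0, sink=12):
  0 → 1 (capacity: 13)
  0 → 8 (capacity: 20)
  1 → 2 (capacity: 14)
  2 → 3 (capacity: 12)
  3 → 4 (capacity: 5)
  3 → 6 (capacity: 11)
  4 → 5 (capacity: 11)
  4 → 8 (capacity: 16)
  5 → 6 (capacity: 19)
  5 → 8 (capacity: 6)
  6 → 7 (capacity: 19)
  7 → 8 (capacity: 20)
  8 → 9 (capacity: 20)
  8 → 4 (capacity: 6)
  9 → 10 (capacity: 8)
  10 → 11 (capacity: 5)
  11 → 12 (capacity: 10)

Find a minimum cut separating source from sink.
Min cut value = 5, edges: (10,11)

Min cut value: 5
Partition: S = [0, 1, 2, 3, 4, 5, 6, 7, 8, 9, 10], T = [11, 12]
Cut edges: (10,11)

By max-flow min-cut theorem, max flow = min cut = 5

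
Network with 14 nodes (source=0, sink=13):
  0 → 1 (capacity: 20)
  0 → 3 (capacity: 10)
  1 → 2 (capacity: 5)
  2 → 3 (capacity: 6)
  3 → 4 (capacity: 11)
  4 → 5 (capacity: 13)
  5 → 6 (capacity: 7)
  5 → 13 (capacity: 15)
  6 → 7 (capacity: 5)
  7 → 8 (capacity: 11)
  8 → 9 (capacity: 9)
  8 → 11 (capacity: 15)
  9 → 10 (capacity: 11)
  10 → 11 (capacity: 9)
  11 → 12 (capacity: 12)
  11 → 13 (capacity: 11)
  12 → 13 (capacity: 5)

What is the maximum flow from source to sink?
Maximum flow = 11

Max flow: 11

Flow assignment:
  0 → 1: 5/20
  0 → 3: 6/10
  1 → 2: 5/5
  2 → 3: 5/6
  3 → 4: 11/11
  4 → 5: 11/13
  5 → 13: 11/15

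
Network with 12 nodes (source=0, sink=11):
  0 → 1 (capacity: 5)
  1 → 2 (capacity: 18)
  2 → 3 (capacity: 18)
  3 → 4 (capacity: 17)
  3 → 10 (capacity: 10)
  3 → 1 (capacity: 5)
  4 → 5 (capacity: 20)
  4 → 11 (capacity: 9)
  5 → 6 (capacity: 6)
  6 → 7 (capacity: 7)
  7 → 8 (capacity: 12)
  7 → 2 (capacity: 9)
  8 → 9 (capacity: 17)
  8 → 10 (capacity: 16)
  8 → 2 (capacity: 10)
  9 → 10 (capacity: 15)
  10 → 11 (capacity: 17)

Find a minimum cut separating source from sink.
Min cut value = 5, edges: (0,1)

Min cut value: 5
Partition: S = [0], T = [1, 2, 3, 4, 5, 6, 7, 8, 9, 10, 11]
Cut edges: (0,1)

By max-flow min-cut theorem, max flow = min cut = 5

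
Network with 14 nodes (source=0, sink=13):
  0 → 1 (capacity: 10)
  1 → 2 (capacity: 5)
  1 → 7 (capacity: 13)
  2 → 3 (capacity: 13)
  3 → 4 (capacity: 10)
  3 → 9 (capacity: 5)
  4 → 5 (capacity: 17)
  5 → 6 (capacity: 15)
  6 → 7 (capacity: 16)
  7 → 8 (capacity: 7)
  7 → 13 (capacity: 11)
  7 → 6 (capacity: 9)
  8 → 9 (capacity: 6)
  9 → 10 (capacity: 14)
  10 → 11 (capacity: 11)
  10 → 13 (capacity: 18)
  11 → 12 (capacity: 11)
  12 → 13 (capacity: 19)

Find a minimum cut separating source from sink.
Min cut value = 10, edges: (0,1)

Min cut value: 10
Partition: S = [0], T = [1, 2, 3, 4, 5, 6, 7, 8, 9, 10, 11, 12, 13]
Cut edges: (0,1)

By max-flow min-cut theorem, max flow = min cut = 10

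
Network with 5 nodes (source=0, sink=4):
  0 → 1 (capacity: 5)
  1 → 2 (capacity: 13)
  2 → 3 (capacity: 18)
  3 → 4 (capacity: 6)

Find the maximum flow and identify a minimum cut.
Max flow = 5, Min cut edges: (0,1)

Maximum flow: 5
Minimum cut: (0,1)
Partition: S = [0], T = [1, 2, 3, 4]

Max-flow min-cut theorem verified: both equal 5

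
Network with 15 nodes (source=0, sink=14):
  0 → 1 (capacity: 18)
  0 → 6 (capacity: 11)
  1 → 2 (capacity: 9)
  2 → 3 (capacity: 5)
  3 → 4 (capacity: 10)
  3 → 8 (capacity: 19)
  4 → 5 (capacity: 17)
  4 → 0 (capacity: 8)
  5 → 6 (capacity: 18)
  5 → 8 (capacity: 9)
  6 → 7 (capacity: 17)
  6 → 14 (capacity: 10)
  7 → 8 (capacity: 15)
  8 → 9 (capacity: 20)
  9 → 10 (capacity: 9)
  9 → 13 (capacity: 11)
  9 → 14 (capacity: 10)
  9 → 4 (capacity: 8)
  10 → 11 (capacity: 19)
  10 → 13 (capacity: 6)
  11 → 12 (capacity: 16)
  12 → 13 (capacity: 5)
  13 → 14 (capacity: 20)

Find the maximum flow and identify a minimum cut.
Max flow = 16, Min cut edges: (0,6), (2,3)

Maximum flow: 16
Minimum cut: (0,6), (2,3)
Partition: S = [0, 1, 2], T = [3, 4, 5, 6, 7, 8, 9, 10, 11, 12, 13, 14]

Max-flow min-cut theorem verified: both equal 16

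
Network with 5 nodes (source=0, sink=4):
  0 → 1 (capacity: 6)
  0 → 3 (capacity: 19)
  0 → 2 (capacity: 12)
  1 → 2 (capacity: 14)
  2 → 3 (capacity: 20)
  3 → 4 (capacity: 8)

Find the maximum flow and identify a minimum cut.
Max flow = 8, Min cut edges: (3,4)

Maximum flow: 8
Minimum cut: (3,4)
Partition: S = [0, 1, 2, 3], T = [4]

Max-flow min-cut theorem verified: both equal 8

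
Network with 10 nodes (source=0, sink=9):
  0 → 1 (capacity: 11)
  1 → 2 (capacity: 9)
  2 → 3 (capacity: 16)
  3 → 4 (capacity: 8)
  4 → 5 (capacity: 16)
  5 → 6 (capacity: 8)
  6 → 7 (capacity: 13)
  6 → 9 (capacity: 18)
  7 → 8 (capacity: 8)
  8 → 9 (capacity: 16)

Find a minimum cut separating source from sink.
Min cut value = 8, edges: (5,6)

Min cut value: 8
Partition: S = [0, 1, 2, 3, 4, 5], T = [6, 7, 8, 9]
Cut edges: (5,6)

By max-flow min-cut theorem, max flow = min cut = 8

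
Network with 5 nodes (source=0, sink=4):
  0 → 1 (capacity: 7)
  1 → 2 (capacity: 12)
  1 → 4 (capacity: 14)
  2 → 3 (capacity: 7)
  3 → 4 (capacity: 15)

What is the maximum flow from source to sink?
Maximum flow = 7

Max flow: 7

Flow assignment:
  0 → 1: 7/7
  1 → 4: 7/14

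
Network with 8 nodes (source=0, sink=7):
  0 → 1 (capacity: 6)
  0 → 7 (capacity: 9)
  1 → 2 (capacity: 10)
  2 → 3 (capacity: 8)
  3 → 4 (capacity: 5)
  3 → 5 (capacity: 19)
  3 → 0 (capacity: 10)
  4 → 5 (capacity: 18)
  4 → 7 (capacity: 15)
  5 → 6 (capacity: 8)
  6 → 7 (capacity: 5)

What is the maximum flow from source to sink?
Maximum flow = 15

Max flow: 15

Flow assignment:
  0 → 1: 6/6
  0 → 7: 9/9
  1 → 2: 6/10
  2 → 3: 6/8
  3 → 4: 5/5
  3 → 5: 1/19
  4 → 7: 5/15
  5 → 6: 1/8
  6 → 7: 1/5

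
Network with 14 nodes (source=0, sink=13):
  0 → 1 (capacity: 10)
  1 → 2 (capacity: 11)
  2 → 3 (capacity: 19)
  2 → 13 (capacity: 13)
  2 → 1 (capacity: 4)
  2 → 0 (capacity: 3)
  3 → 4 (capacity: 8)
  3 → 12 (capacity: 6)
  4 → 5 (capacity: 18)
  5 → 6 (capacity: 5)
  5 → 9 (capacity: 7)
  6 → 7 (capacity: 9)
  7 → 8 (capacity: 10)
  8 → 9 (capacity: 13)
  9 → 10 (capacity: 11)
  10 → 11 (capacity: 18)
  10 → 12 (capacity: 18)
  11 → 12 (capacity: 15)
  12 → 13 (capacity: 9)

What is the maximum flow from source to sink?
Maximum flow = 10

Max flow: 10

Flow assignment:
  0 → 1: 10/10
  1 → 2: 10/11
  2 → 13: 10/13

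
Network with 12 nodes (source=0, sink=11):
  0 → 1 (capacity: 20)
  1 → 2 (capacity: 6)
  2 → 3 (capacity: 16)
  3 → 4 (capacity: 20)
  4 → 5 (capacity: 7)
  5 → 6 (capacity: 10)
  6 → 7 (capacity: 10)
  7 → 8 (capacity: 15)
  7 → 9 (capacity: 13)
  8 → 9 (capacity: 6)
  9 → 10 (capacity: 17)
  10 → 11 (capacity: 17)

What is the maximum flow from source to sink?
Maximum flow = 6

Max flow: 6

Flow assignment:
  0 → 1: 6/20
  1 → 2: 6/6
  2 → 3: 6/16
  3 → 4: 6/20
  4 → 5: 6/7
  5 → 6: 6/10
  6 → 7: 6/10
  7 → 9: 6/13
  9 → 10: 6/17
  10 → 11: 6/17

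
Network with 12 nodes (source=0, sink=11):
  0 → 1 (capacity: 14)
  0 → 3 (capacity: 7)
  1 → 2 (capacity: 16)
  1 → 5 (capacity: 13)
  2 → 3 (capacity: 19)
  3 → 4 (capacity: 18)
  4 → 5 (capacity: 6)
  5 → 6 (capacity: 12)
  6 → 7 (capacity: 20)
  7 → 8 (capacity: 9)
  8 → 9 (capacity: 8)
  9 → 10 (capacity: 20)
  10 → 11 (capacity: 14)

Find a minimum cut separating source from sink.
Min cut value = 8, edges: (8,9)

Min cut value: 8
Partition: S = [0, 1, 2, 3, 4, 5, 6, 7, 8], T = [9, 10, 11]
Cut edges: (8,9)

By max-flow min-cut theorem, max flow = min cut = 8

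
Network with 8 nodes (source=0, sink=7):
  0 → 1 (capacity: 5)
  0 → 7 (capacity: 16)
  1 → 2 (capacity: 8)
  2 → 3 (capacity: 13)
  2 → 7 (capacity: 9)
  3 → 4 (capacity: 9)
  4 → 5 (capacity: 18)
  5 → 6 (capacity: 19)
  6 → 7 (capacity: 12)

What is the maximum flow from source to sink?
Maximum flow = 21

Max flow: 21

Flow assignment:
  0 → 1: 5/5
  0 → 7: 16/16
  1 → 2: 5/8
  2 → 7: 5/9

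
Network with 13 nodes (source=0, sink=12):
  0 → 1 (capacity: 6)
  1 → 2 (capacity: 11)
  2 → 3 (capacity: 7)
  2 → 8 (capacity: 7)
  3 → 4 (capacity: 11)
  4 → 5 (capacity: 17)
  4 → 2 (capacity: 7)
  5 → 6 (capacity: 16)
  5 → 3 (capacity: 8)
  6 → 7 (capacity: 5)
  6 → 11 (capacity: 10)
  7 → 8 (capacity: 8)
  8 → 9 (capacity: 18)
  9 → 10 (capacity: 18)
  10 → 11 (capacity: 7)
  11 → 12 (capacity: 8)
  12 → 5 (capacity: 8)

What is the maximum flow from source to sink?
Maximum flow = 6

Max flow: 6

Flow assignment:
  0 → 1: 6/6
  1 → 2: 6/11
  2 → 8: 6/7
  8 → 9: 6/18
  9 → 10: 6/18
  10 → 11: 6/7
  11 → 12: 6/8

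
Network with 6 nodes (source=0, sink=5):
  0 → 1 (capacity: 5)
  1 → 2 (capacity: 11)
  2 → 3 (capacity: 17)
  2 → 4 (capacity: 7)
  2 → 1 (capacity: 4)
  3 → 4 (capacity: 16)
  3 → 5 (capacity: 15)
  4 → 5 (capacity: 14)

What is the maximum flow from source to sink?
Maximum flow = 5

Max flow: 5

Flow assignment:
  0 → 1: 5/5
  1 → 2: 5/11
  2 → 3: 5/17
  3 → 5: 5/15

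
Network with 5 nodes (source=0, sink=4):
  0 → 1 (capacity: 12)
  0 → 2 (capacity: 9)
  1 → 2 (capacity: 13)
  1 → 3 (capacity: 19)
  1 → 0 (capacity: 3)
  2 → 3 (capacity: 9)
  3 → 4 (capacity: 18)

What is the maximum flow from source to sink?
Maximum flow = 18

Max flow: 18

Flow assignment:
  0 → 1: 9/12
  0 → 2: 9/9
  1 → 3: 9/19
  2 → 3: 9/9
  3 → 4: 18/18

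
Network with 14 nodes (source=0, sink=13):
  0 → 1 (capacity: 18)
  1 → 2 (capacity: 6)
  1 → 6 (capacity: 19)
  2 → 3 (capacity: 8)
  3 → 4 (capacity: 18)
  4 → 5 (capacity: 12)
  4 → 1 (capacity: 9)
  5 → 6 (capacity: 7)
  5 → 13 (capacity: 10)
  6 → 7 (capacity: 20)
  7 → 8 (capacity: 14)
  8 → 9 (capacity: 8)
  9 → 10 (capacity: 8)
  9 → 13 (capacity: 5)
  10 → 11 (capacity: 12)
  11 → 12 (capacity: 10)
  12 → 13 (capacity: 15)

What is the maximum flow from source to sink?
Maximum flow = 14

Max flow: 14

Flow assignment:
  0 → 1: 14/18
  1 → 2: 6/6
  1 → 6: 8/19
  2 → 3: 6/8
  3 → 4: 6/18
  4 → 5: 6/12
  5 → 13: 6/10
  6 → 7: 8/20
  7 → 8: 8/14
  8 → 9: 8/8
  9 → 10: 3/8
  9 → 13: 5/5
  10 → 11: 3/12
  11 → 12: 3/10
  12 → 13: 3/15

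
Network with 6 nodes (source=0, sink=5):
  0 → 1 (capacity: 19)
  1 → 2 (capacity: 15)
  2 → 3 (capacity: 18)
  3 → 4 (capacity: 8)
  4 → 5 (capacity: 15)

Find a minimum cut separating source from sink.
Min cut value = 8, edges: (3,4)

Min cut value: 8
Partition: S = [0, 1, 2, 3], T = [4, 5]
Cut edges: (3,4)

By max-flow min-cut theorem, max flow = min cut = 8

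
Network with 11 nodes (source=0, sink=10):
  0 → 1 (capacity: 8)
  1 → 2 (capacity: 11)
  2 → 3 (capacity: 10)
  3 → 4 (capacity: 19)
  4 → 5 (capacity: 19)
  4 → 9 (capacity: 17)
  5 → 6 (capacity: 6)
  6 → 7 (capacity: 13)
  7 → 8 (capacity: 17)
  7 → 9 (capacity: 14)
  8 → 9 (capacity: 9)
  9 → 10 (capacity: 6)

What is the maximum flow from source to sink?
Maximum flow = 6

Max flow: 6

Flow assignment:
  0 → 1: 6/8
  1 → 2: 6/11
  2 → 3: 6/10
  3 → 4: 6/19
  4 → 9: 6/17
  9 → 10: 6/6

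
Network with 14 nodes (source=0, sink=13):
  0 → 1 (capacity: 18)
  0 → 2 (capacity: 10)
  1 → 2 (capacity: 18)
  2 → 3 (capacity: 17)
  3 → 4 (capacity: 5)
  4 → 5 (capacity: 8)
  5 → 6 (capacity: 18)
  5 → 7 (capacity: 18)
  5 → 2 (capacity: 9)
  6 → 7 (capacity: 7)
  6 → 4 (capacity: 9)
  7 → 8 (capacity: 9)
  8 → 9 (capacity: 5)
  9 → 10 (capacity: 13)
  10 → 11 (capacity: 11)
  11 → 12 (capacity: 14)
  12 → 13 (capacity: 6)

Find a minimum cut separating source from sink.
Min cut value = 5, edges: (8,9)

Min cut value: 5
Partition: S = [0, 1, 2, 3, 4, 5, 6, 7, 8], T = [9, 10, 11, 12, 13]
Cut edges: (8,9)

By max-flow min-cut theorem, max flow = min cut = 5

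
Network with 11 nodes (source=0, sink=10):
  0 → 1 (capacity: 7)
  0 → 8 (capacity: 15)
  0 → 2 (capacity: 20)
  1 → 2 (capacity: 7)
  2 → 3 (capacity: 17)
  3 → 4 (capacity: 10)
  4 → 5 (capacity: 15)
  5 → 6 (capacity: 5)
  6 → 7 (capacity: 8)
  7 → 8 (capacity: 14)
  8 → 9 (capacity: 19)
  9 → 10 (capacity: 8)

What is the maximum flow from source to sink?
Maximum flow = 8

Max flow: 8

Flow assignment:
  0 → 1: 5/7
  0 → 8: 3/15
  1 → 2: 5/7
  2 → 3: 5/17
  3 → 4: 5/10
  4 → 5: 5/15
  5 → 6: 5/5
  6 → 7: 5/8
  7 → 8: 5/14
  8 → 9: 8/19
  9 → 10: 8/8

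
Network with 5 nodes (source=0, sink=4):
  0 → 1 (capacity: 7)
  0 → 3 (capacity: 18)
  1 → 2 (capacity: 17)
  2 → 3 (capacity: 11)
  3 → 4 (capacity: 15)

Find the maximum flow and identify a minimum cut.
Max flow = 15, Min cut edges: (3,4)

Maximum flow: 15
Minimum cut: (3,4)
Partition: S = [0, 1, 2, 3], T = [4]

Max-flow min-cut theorem verified: both equal 15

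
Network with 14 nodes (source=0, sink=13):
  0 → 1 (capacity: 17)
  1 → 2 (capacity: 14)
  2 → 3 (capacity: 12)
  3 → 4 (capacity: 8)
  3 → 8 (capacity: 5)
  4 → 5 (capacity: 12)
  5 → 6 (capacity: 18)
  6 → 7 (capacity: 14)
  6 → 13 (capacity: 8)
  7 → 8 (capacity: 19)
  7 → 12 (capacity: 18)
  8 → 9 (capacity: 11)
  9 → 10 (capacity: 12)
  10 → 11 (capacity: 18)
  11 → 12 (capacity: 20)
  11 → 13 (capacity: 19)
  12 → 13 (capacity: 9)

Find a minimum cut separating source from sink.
Min cut value = 12, edges: (2,3)

Min cut value: 12
Partition: S = [0, 1, 2], T = [3, 4, 5, 6, 7, 8, 9, 10, 11, 12, 13]
Cut edges: (2,3)

By max-flow min-cut theorem, max flow = min cut = 12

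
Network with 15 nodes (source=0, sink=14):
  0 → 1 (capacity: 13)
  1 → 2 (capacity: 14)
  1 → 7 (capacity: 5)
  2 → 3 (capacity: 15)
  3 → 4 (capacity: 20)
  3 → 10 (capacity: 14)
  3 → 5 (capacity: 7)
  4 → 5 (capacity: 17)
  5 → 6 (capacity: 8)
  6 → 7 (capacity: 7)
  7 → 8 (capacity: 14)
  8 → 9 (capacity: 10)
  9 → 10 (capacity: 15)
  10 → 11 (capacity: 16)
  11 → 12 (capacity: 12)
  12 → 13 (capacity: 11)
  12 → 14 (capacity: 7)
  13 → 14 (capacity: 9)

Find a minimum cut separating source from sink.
Min cut value = 12, edges: (11,12)

Min cut value: 12
Partition: S = [0, 1, 2, 3, 4, 5, 6, 7, 8, 9, 10, 11], T = [12, 13, 14]
Cut edges: (11,12)

By max-flow min-cut theorem, max flow = min cut = 12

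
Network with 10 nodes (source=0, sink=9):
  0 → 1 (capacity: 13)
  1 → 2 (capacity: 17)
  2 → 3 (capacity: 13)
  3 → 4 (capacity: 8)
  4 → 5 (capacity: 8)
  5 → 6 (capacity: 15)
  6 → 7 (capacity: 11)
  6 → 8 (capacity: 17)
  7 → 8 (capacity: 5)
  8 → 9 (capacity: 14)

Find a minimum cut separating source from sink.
Min cut value = 8, edges: (4,5)

Min cut value: 8
Partition: S = [0, 1, 2, 3, 4], T = [5, 6, 7, 8, 9]
Cut edges: (4,5)

By max-flow min-cut theorem, max flow = min cut = 8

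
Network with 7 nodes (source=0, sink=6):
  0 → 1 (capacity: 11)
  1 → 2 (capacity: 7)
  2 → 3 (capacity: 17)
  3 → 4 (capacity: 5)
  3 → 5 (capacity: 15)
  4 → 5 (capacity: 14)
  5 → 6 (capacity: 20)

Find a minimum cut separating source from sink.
Min cut value = 7, edges: (1,2)

Min cut value: 7
Partition: S = [0, 1], T = [2, 3, 4, 5, 6]
Cut edges: (1,2)

By max-flow min-cut theorem, max flow = min cut = 7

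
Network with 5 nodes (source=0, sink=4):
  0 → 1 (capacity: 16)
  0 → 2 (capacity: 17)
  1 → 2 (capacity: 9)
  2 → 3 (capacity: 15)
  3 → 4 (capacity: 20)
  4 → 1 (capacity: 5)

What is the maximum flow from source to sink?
Maximum flow = 15

Max flow: 15

Flow assignment:
  0 → 1: 9/16
  0 → 2: 6/17
  1 → 2: 9/9
  2 → 3: 15/15
  3 → 4: 15/20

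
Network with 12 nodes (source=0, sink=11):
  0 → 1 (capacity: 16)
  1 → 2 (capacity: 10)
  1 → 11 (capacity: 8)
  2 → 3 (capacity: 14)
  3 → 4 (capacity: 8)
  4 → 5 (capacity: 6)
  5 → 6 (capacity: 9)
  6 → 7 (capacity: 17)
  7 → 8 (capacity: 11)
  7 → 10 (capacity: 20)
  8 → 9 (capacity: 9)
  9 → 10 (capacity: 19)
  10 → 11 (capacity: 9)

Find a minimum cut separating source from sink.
Min cut value = 14, edges: (1,11), (4,5)

Min cut value: 14
Partition: S = [0, 1, 2, 3, 4], T = [5, 6, 7, 8, 9, 10, 11]
Cut edges: (1,11), (4,5)

By max-flow min-cut theorem, max flow = min cut = 14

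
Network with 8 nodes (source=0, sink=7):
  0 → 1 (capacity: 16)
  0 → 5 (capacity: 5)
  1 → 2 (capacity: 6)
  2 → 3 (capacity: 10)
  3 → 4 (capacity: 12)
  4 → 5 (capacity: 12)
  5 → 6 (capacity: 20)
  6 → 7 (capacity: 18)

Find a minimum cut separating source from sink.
Min cut value = 11, edges: (0,5), (1,2)

Min cut value: 11
Partition: S = [0, 1], T = [2, 3, 4, 5, 6, 7]
Cut edges: (0,5), (1,2)

By max-flow min-cut theorem, max flow = min cut = 11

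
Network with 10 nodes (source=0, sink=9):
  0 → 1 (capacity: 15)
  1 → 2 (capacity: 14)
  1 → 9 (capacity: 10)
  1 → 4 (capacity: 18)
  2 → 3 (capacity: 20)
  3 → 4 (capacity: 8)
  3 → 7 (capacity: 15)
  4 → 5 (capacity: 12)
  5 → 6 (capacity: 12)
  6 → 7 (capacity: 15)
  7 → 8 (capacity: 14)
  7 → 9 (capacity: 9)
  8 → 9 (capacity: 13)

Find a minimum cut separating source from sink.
Min cut value = 15, edges: (0,1)

Min cut value: 15
Partition: S = [0], T = [1, 2, 3, 4, 5, 6, 7, 8, 9]
Cut edges: (0,1)

By max-flow min-cut theorem, max flow = min cut = 15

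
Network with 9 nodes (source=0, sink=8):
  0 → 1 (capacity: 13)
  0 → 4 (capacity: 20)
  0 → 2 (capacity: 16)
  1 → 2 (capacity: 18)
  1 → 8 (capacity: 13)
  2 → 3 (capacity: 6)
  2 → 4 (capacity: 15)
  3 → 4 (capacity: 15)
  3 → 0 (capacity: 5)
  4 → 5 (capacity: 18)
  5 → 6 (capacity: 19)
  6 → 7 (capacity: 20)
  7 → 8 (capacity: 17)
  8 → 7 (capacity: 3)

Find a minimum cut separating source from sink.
Min cut value = 30, edges: (1,8), (7,8)

Min cut value: 30
Partition: S = [0, 1, 2, 3, 4, 5, 6, 7], T = [8]
Cut edges: (1,8), (7,8)

By max-flow min-cut theorem, max flow = min cut = 30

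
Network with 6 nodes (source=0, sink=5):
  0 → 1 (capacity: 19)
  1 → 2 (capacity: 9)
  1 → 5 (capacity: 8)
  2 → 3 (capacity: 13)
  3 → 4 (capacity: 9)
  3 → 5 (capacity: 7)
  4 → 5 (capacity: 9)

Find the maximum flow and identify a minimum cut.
Max flow = 17, Min cut edges: (1,2), (1,5)

Maximum flow: 17
Minimum cut: (1,2), (1,5)
Partition: S = [0, 1], T = [2, 3, 4, 5]

Max-flow min-cut theorem verified: both equal 17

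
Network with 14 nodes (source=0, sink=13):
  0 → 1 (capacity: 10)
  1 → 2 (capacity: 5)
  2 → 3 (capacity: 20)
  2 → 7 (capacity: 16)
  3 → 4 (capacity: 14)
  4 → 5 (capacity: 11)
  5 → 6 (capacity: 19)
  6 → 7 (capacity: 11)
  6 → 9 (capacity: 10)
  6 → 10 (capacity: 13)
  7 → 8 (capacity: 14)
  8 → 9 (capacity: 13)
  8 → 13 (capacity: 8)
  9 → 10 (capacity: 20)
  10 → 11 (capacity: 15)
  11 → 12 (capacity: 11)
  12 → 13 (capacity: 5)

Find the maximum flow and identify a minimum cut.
Max flow = 5, Min cut edges: (1,2)

Maximum flow: 5
Minimum cut: (1,2)
Partition: S = [0, 1], T = [2, 3, 4, 5, 6, 7, 8, 9, 10, 11, 12, 13]

Max-flow min-cut theorem verified: both equal 5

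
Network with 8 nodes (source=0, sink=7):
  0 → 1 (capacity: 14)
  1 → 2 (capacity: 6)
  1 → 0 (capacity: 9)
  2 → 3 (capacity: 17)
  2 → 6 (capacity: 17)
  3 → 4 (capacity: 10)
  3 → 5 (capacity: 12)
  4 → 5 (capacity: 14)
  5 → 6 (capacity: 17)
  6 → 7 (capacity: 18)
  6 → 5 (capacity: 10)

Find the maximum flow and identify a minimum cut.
Max flow = 6, Min cut edges: (1,2)

Maximum flow: 6
Minimum cut: (1,2)
Partition: S = [0, 1], T = [2, 3, 4, 5, 6, 7]

Max-flow min-cut theorem verified: both equal 6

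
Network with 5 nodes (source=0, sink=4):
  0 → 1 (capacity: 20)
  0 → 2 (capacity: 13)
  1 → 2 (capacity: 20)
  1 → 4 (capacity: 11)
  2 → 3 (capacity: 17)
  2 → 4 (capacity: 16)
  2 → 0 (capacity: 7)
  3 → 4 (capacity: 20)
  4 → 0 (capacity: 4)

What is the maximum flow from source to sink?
Maximum flow = 33

Max flow: 33

Flow assignment:
  0 → 1: 20/20
  0 → 2: 13/13
  1 → 2: 9/20
  1 → 4: 11/11
  2 → 3: 6/17
  2 → 4: 16/16
  3 → 4: 6/20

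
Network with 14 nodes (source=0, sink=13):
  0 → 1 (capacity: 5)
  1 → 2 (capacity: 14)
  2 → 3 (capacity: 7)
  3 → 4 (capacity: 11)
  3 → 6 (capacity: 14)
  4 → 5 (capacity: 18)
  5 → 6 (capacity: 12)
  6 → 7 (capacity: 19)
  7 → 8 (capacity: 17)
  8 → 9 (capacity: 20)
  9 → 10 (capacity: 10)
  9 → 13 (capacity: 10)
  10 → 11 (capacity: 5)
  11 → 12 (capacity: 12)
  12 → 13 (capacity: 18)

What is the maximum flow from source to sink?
Maximum flow = 5

Max flow: 5

Flow assignment:
  0 → 1: 5/5
  1 → 2: 5/14
  2 → 3: 5/7
  3 → 6: 5/14
  6 → 7: 5/19
  7 → 8: 5/17
  8 → 9: 5/20
  9 → 13: 5/10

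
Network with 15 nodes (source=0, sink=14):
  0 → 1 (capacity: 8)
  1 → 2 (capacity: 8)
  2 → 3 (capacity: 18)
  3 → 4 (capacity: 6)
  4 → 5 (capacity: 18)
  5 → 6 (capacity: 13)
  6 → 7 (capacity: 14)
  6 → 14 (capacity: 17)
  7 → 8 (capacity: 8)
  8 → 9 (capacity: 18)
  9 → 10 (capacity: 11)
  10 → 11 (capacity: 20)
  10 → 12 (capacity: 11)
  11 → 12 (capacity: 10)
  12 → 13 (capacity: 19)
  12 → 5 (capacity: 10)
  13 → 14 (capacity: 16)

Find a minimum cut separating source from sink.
Min cut value = 6, edges: (3,4)

Min cut value: 6
Partition: S = [0, 1, 2, 3], T = [4, 5, 6, 7, 8, 9, 10, 11, 12, 13, 14]
Cut edges: (3,4)

By max-flow min-cut theorem, max flow = min cut = 6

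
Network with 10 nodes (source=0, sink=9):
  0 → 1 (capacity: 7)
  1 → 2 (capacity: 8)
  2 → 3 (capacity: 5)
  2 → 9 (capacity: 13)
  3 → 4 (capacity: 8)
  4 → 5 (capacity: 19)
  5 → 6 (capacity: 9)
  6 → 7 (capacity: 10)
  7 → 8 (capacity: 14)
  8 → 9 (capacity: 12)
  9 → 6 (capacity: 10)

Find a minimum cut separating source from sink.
Min cut value = 7, edges: (0,1)

Min cut value: 7
Partition: S = [0], T = [1, 2, 3, 4, 5, 6, 7, 8, 9]
Cut edges: (0,1)

By max-flow min-cut theorem, max flow = min cut = 7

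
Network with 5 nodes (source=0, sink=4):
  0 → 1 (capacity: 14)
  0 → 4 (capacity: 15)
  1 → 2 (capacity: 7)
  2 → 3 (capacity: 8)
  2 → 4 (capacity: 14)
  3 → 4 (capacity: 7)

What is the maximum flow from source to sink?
Maximum flow = 22

Max flow: 22

Flow assignment:
  0 → 1: 7/14
  0 → 4: 15/15
  1 → 2: 7/7
  2 → 4: 7/14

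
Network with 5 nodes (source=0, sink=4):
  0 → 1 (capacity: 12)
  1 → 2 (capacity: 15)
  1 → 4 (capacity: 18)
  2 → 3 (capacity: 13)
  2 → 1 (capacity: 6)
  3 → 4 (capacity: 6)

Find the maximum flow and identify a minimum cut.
Max flow = 12, Min cut edges: (0,1)

Maximum flow: 12
Minimum cut: (0,1)
Partition: S = [0], T = [1, 2, 3, 4]

Max-flow min-cut theorem verified: both equal 12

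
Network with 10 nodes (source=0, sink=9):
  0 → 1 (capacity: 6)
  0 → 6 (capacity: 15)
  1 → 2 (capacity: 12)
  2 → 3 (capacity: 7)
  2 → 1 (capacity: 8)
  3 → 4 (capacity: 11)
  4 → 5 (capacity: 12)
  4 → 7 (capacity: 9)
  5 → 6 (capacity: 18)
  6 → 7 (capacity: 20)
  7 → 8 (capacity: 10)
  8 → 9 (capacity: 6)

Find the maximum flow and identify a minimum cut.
Max flow = 6, Min cut edges: (8,9)

Maximum flow: 6
Minimum cut: (8,9)
Partition: S = [0, 1, 2, 3, 4, 5, 6, 7, 8], T = [9]

Max-flow min-cut theorem verified: both equal 6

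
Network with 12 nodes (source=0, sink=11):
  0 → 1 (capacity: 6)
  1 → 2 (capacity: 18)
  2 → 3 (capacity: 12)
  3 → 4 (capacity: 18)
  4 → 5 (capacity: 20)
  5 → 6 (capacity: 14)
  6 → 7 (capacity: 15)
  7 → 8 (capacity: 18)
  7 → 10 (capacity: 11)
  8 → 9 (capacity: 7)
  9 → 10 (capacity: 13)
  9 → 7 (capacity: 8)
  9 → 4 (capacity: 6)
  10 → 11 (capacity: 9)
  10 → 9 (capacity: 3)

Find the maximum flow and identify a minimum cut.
Max flow = 6, Min cut edges: (0,1)

Maximum flow: 6
Minimum cut: (0,1)
Partition: S = [0], T = [1, 2, 3, 4, 5, 6, 7, 8, 9, 10, 11]

Max-flow min-cut theorem verified: both equal 6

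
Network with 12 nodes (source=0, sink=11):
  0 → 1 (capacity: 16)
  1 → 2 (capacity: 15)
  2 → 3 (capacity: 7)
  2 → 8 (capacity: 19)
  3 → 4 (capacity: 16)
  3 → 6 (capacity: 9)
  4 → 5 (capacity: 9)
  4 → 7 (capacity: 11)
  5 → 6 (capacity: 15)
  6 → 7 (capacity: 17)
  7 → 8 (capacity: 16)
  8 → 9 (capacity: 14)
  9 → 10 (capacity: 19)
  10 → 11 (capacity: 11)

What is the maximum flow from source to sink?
Maximum flow = 11

Max flow: 11

Flow assignment:
  0 → 1: 11/16
  1 → 2: 11/15
  2 → 8: 11/19
  8 → 9: 11/14
  9 → 10: 11/19
  10 → 11: 11/11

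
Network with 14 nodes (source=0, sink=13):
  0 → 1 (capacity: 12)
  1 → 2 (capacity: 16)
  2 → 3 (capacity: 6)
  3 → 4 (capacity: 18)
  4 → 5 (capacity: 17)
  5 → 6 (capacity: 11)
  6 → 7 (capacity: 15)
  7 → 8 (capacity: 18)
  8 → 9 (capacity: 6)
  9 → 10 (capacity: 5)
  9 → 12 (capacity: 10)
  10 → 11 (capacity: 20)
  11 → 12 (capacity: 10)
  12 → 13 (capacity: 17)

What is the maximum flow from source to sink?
Maximum flow = 6

Max flow: 6

Flow assignment:
  0 → 1: 6/12
  1 → 2: 6/16
  2 → 3: 6/6
  3 → 4: 6/18
  4 → 5: 6/17
  5 → 6: 6/11
  6 → 7: 6/15
  7 → 8: 6/18
  8 → 9: 6/6
  9 → 12: 6/10
  12 → 13: 6/17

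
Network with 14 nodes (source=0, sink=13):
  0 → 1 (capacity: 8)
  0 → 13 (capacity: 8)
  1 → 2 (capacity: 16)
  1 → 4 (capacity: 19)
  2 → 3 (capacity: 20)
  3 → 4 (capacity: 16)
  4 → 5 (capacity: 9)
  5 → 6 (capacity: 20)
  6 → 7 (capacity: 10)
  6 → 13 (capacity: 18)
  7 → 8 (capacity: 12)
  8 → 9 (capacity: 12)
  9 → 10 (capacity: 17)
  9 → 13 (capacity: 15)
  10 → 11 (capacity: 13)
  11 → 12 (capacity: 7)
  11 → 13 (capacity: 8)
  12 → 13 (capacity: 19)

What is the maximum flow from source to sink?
Maximum flow = 16

Max flow: 16

Flow assignment:
  0 → 1: 8/8
  0 → 13: 8/8
  1 → 4: 8/19
  4 → 5: 8/9
  5 → 6: 8/20
  6 → 13: 8/18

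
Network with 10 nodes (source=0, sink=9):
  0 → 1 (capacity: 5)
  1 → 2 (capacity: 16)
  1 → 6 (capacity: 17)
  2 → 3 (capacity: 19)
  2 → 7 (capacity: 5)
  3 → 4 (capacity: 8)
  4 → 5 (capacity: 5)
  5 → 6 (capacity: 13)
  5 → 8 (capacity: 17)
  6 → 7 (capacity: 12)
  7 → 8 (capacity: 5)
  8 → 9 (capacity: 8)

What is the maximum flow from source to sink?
Maximum flow = 5

Max flow: 5

Flow assignment:
  0 → 1: 5/5
  1 → 2: 5/16
  2 → 7: 5/5
  7 → 8: 5/5
  8 → 9: 5/8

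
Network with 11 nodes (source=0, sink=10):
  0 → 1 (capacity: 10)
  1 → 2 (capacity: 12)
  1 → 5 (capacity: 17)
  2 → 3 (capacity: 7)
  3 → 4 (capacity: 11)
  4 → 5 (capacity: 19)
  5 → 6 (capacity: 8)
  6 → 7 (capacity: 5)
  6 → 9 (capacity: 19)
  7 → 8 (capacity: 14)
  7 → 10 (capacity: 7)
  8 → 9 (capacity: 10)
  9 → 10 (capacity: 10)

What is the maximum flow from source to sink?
Maximum flow = 8

Max flow: 8

Flow assignment:
  0 → 1: 8/10
  1 → 5: 8/17
  5 → 6: 8/8
  6 → 7: 5/5
  6 → 9: 3/19
  7 → 10: 5/7
  9 → 10: 3/10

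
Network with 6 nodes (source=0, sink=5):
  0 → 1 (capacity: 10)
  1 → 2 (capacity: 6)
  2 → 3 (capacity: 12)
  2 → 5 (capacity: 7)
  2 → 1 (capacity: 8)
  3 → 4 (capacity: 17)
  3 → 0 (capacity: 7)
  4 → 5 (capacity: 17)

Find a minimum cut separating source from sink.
Min cut value = 6, edges: (1,2)

Min cut value: 6
Partition: S = [0, 1], T = [2, 3, 4, 5]
Cut edges: (1,2)

By max-flow min-cut theorem, max flow = min cut = 6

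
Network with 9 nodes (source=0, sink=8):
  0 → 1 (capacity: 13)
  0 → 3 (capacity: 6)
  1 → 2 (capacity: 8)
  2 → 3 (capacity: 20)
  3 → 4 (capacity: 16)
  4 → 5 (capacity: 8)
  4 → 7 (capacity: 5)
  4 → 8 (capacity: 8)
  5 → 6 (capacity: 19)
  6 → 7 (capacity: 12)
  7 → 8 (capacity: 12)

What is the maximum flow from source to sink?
Maximum flow = 14

Max flow: 14

Flow assignment:
  0 → 1: 8/13
  0 → 3: 6/6
  1 → 2: 8/8
  2 → 3: 8/20
  3 → 4: 14/16
  4 → 5: 1/8
  4 → 7: 5/5
  4 → 8: 8/8
  5 → 6: 1/19
  6 → 7: 1/12
  7 → 8: 6/12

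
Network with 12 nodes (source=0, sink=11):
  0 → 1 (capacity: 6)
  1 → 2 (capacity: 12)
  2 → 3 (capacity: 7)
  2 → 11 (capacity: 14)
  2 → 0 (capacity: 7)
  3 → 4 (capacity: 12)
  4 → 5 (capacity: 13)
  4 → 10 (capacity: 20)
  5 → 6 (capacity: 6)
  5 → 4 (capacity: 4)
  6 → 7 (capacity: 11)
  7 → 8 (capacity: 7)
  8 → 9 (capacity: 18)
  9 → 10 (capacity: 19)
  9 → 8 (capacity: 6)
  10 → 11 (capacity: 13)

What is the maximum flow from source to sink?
Maximum flow = 6

Max flow: 6

Flow assignment:
  0 → 1: 6/6
  1 → 2: 6/12
  2 → 11: 6/14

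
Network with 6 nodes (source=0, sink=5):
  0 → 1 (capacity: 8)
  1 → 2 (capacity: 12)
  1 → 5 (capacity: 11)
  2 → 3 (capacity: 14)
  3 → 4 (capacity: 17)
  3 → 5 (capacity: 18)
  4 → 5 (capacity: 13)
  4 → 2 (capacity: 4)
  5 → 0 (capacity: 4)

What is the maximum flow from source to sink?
Maximum flow = 8

Max flow: 8

Flow assignment:
  0 → 1: 8/8
  1 → 5: 8/11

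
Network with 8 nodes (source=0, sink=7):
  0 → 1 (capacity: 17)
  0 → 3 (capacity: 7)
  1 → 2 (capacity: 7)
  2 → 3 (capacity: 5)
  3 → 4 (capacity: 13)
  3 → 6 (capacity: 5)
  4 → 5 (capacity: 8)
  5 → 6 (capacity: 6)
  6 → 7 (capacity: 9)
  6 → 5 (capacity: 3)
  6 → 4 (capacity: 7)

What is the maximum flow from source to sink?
Maximum flow = 9

Max flow: 9

Flow assignment:
  0 → 1: 5/17
  0 → 3: 4/7
  1 → 2: 5/7
  2 → 3: 5/5
  3 → 4: 6/13
  3 → 6: 3/5
  4 → 5: 6/8
  5 → 6: 6/6
  6 → 7: 9/9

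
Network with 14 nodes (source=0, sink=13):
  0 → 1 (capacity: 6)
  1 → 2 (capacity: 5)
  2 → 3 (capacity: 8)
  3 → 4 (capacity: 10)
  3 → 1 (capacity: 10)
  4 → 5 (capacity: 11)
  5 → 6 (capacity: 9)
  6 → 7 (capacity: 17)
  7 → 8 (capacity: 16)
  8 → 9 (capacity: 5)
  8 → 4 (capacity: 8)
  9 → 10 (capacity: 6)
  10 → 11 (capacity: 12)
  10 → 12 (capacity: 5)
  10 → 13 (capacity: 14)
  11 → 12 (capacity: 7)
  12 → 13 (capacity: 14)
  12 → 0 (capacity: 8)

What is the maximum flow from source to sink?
Maximum flow = 5

Max flow: 5

Flow assignment:
  0 → 1: 5/6
  1 → 2: 5/5
  2 → 3: 5/8
  3 → 4: 5/10
  4 → 5: 5/11
  5 → 6: 5/9
  6 → 7: 5/17
  7 → 8: 5/16
  8 → 9: 5/5
  9 → 10: 5/6
  10 → 13: 5/14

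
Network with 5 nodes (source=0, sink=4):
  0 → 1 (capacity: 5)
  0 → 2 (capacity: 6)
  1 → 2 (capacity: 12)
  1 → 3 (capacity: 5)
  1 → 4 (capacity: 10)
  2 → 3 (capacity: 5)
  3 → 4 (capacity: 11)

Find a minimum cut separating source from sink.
Min cut value = 10, edges: (0,1), (2,3)

Min cut value: 10
Partition: S = [0, 2], T = [1, 3, 4]
Cut edges: (0,1), (2,3)

By max-flow min-cut theorem, max flow = min cut = 10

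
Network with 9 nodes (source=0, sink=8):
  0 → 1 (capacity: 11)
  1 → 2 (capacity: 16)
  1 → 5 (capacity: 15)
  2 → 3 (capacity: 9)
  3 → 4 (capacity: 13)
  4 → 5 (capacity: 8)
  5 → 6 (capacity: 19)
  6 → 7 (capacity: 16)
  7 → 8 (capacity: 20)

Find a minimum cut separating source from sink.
Min cut value = 11, edges: (0,1)

Min cut value: 11
Partition: S = [0], T = [1, 2, 3, 4, 5, 6, 7, 8]
Cut edges: (0,1)

By max-flow min-cut theorem, max flow = min cut = 11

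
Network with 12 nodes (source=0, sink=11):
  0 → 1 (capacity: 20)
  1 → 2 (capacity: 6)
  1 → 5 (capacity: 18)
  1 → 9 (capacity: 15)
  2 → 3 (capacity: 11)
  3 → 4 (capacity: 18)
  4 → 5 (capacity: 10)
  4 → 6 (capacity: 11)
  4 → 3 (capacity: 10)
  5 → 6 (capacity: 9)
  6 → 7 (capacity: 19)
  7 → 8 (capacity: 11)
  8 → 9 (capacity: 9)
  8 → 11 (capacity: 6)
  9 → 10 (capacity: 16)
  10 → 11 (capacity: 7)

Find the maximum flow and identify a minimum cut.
Max flow = 13, Min cut edges: (8,11), (10,11)

Maximum flow: 13
Minimum cut: (8,11), (10,11)
Partition: S = [0, 1, 2, 3, 4, 5, 6, 7, 8, 9, 10], T = [11]

Max-flow min-cut theorem verified: both equal 13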